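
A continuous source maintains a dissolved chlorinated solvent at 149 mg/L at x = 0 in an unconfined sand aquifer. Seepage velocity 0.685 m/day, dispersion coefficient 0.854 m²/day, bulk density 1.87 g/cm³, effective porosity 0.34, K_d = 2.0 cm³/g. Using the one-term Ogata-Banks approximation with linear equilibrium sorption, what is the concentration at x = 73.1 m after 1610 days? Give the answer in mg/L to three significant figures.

Retardation factor R = 1 + ρ_b·K_d/n = 1 + 1.87 × 2.0/0.34 = 12.00.
Sorption retards both mechanisms: v_R = v/R = 0.05708 m/day, D_R = D/R = 0.07117 m²/day.
v_R·t = 0.05708 × 1610 = 91.8988 m; 2√(D_R t) = 21.41 m; argument = (73.1 − 91.8988)/21.41 = -0.8780.
C = C₀ × ½·erfc(-0.8780) = 149 × 0.8928 = 133 mg/L.

133 mg/L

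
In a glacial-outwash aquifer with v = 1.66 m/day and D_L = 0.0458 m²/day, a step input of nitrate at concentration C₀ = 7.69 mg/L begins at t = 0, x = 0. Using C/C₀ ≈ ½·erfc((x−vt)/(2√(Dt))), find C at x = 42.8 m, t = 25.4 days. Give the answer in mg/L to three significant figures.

2.60 mg/L

For a continuous step input, C/C₀ ≈ ½·erfc((x−vt)/(2√(Dt))).
vt = 1.66 × 25.4 = 42.164 m and 2√(Dt) = 2√(0.0458 × 25.4) = 2.157 m.
Argument (x−vt)/(2√(Dt)) = (42.8 − 42.164)/2.157 = 0.2949; ½·erfc(0.2949) = 0.3383.
C = 7.69 × 0.3383 = 2.60 mg/L.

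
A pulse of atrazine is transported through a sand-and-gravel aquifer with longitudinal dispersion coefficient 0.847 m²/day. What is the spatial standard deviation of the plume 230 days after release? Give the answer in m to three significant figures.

Dispersive spreading gives a Gaussian with σ² = 2Dt; advection only shifts the center.
σ = √(2 × 0.847 × 230) = 19.7 m.

19.7 m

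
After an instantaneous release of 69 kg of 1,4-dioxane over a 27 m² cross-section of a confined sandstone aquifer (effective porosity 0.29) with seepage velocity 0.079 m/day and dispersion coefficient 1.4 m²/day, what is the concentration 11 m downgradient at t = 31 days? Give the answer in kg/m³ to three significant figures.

0.248 kg/m³

For an instantaneous plane source, C(x,t) = M/(n_e·A·√(4πDt)) · exp(−(x−vt)²/(4Dt)), with n_e·A the pore (flow) area.
Plume center vt = 0.079 × 31 = 2.449 m, so the well at 11 m is 8.551 m downgradient of the peak.
√(4πDt) = 23.35 m, giving peak height M/(n_e·A·√(4πDt)) = 69/(0.29 × 27 × 23.35) = 0.3774 kg/m³.
(x−vt)²/(4Dt) = (8.551)²/(4 × 1.4 × 31) = 0.4212; exp(−0.4212) = 0.6563.
C = 0.3774 × 0.6563 = 0.248 kg/m³.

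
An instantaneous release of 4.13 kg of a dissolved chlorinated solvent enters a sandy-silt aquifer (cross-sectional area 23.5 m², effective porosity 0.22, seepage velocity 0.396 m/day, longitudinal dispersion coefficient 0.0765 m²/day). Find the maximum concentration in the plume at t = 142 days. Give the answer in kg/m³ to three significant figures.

0.0684 kg/m³

The peak of an instantaneous 1D plume sits at x = vt; there the Gaussian factor is 1 and C_max = M/(n_e·A·√(4πDt)), where n_e·A is the pore area the mass is dissolved in.
√(4πDt) = √(4π × 0.0765 × 142) = 11.68 m, so C_max = 4.13/(0.22 × 23.5 × 11.68) = 0.0684 kg/m³.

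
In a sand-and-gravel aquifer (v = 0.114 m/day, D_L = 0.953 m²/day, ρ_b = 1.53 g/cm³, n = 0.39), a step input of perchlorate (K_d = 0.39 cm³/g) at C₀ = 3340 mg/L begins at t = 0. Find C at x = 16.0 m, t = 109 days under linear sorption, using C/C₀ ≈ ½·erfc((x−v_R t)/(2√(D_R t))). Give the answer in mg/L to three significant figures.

369 mg/L

Retardation factor R = 1 + ρ_b·K_d/n = 1 + 1.53 × 0.39/0.39 = 2.530.
Sorption retards both mechanisms: v_R = v/R = 0.04506 m/day, D_R = D/R = 0.3767 m²/day.
v_R·t = 0.04506 × 109 = 4.91154 m; 2√(D_R t) = 12.82 m; argument = (16.0 − 4.91154)/12.82 = 0.8649.
C = C₀ × ½·erfc(0.8649) = 3340 × 0.1106 = 369 mg/L.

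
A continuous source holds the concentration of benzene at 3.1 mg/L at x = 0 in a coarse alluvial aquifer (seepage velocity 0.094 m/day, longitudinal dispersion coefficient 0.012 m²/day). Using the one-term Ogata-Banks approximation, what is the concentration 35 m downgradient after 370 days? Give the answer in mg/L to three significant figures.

1.46 mg/L

For a continuous step input, C/C₀ ≈ ½·erfc((x−vt)/(2√(Dt))).
vt = 0.094 × 370 = 34.78 m and 2√(Dt) = 2√(0.012 × 370) = 4.214 m.
Argument (x−vt)/(2√(Dt)) = (35 − 34.78)/4.214 = 0.05221; ½·erfc(0.05221) = 0.4706.
C = 3.1 × 0.4706 = 1.46 mg/L.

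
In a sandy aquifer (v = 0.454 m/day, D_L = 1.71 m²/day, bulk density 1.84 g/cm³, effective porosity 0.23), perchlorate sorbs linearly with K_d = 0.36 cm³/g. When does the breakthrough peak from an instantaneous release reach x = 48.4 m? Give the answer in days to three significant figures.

Retardation factor R = 1 + ρ_b·K_d/n = 1 + 1.84 × 0.36/0.23 = 3.880.
Sorption retards both mechanisms: v_R = v/R = 0.1170 m/day, D_R = D/R = 0.4407 m²/day.
Peak time from v_R²t² + 2D_R t − x² = 0: t = (√(D_R² + v_R²x²) − D_R)/v_R².
√(D_R² + v_R²x²) = √(0.4407² + 0.1170² × 48.4²) = 5.680; v_R² = 0.01369.
t = (5.680 − 0.4407)/0.01369 = 383 days.

383 days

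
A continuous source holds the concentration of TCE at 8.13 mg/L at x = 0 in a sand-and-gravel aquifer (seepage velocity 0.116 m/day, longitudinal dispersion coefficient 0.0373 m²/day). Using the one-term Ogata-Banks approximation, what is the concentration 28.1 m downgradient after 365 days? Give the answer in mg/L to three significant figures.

8.10 mg/L

For a continuous step input, C/C₀ ≈ ½·erfc((x−vt)/(2√(Dt))).
vt = 0.116 × 365 = 42.34 m and 2√(Dt) = 2√(0.0373 × 365) = 7.380 m.
Argument (x−vt)/(2√(Dt)) = (28.1 − 42.34)/7.380 = -1.930; ½·erfc(-1.930) = 0.9968.
C = 8.13 × 0.9968 = 8.10 mg/L.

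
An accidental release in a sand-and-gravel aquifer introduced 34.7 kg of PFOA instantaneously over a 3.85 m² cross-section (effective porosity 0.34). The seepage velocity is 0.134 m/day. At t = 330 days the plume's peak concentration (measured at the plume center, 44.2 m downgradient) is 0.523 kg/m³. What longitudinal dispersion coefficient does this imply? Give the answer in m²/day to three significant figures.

At the plume center C_max = M/(n_e·A·√(4πDt)), so D = M²/(4πt·(n_e·A·C_max)²).
n_e·A·C_max = 0.34 × 3.85 × 0.523 = 0.6846 kg/m.
D = 34.7²/(4π × 330 × 0.6846²) = 0.620 m²/day.

0.620 m²/day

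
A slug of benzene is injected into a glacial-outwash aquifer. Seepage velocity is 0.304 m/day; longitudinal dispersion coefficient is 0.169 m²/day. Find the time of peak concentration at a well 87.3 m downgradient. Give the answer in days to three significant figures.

For the 1D instantaneous-source solution, setting ∂C/∂t = 0 at fixed x gives v²t² + 2Dt − x² = 0, so t = (√(D² + v²x²) − D)/v².
√(D² + v²x²) = √(0.169² + 0.304² × 87.3²) = 26.54; v² = 0.092416.
t = (26.54 − 0.169)/0.092416 = 285 days (vs. the pure-advection estimate x/v = 287 d).

285 days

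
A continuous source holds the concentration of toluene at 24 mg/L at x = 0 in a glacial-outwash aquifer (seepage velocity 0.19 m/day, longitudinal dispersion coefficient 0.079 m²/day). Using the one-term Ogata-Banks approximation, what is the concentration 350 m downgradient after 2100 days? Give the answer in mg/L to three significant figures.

23.9 mg/L

For a continuous step input, C/C₀ ≈ ½·erfc((x−vt)/(2√(Dt))).
vt = 0.19 × 2100 = 399 m and 2√(Dt) = 2√(0.079 × 2100) = 25.76 m.
Argument (x−vt)/(2√(Dt)) = (350 − 399)/25.76 = -1.902; ½·erfc(-1.902) = 0.9964.
C = 24 × 0.9964 = 23.9 mg/L.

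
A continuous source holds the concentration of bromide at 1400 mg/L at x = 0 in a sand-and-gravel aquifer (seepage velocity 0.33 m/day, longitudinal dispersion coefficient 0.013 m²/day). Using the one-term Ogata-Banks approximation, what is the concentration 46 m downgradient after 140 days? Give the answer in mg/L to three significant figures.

758 mg/L

For a continuous step input, C/C₀ ≈ ½·erfc((x−vt)/(2√(Dt))).
vt = 0.33 × 140 = 46.2 m and 2√(Dt) = 2√(0.013 × 140) = 2.698 m.
Argument (x−vt)/(2√(Dt)) = (46 − 46.2)/2.698 = -0.07413; ½·erfc(-0.07413) = 0.5417.
C = 1400 × 0.5417 = 758 mg/L.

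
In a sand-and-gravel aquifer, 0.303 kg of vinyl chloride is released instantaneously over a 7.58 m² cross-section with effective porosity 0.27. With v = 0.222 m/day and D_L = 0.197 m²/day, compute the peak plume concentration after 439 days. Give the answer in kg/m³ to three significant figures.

The peak of an instantaneous 1D plume sits at x = vt; there the Gaussian factor is 1 and C_max = M/(n_e·A·√(4πDt)), where n_e·A is the pore area the mass is dissolved in.
√(4πDt) = √(4π × 0.197 × 439) = 32.97 m, so C_max = 0.303/(0.27 × 7.58 × 32.97) = 0.00449 kg/m³.

0.00449 kg/m³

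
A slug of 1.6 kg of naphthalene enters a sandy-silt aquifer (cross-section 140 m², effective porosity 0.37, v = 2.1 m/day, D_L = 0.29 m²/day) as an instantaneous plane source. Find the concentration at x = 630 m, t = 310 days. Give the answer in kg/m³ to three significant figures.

For an instantaneous plane source, C(x,t) = M/(n_e·A·√(4πDt)) · exp(−(x−vt)²/(4Dt)), with n_e·A the pore (flow) area.
Plume center vt = 2.1 × 310 = 651 m, so the well at 630 m is 21 m upgradient of the peak.
√(4πDt) = 33.61 m, giving peak height M/(n_e·A·√(4πDt)) = 1.6/(0.37 × 140 × 33.61) = 0.0009190 kg/m³.
(x−vt)²/(4Dt) = (-21)²/(4 × 0.29 × 310) = 1.226; exp(−1.226) = 0.2935.
C = 0.0009190 × 0.2935 = 0.000270 kg/m³.

0.000270 kg/m³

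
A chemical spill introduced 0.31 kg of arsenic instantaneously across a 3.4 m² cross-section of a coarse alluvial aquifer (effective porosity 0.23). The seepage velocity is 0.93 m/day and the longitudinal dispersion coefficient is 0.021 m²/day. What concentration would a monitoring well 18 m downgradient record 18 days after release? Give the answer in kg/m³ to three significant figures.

For an instantaneous plane source, C(x,t) = M/(n_e·A·√(4πDt)) · exp(−(x−vt)²/(4Dt)), with n_e·A the pore (flow) area.
Plume center vt = 0.93 × 18 = 16.74 m, so the well at 18 m is 1.26 m downgradient of the peak.
√(4πDt) = 2.179 m, giving peak height M/(n_e·A·√(4πDt)) = 0.31/(0.23 × 3.4 × 2.179) = 0.1819 kg/m³.
(x−vt)²/(4Dt) = (1.26)²/(4 × 0.021 × 18) = 1.050; exp(−1.050) = 0.3499.
C = 0.1819 × 0.3499 = 0.0636 kg/m³.

0.0636 kg/m³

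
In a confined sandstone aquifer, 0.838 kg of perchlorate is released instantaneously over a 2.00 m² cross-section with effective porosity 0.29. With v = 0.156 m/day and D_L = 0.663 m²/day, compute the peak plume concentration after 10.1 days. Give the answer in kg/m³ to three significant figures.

0.158 kg/m³

The peak of an instantaneous 1D plume sits at x = vt; there the Gaussian factor is 1 and C_max = M/(n_e·A·√(4πDt)), where n_e·A is the pore area the mass is dissolved in.
√(4πDt) = √(4π × 0.663 × 10.1) = 9.173 m, so C_max = 0.838/(0.29 × 2.00 × 9.173) = 0.158 kg/m³.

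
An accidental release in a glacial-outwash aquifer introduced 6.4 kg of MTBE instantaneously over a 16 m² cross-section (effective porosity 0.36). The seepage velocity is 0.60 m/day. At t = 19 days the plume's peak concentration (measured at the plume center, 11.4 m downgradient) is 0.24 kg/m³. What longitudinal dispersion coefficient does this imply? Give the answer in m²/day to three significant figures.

0.0898 m²/day

At the plume center C_max = M/(n_e·A·√(4πDt)), so D = M²/(4πt·(n_e·A·C_max)²).
n_e·A·C_max = 0.36 × 16 × 0.24 = 1.382 kg/m.
D = 6.4²/(4π × 19 × 1.382²) = 0.0898 m²/day.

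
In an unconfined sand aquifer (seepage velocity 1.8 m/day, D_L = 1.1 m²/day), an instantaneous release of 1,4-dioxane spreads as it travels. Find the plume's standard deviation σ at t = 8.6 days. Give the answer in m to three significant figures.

Dispersive spreading gives a Gaussian with σ² = 2Dt; advection only shifts the center.
σ = √(2 × 1.1 × 8.6) = 4.35 m.

4.35 m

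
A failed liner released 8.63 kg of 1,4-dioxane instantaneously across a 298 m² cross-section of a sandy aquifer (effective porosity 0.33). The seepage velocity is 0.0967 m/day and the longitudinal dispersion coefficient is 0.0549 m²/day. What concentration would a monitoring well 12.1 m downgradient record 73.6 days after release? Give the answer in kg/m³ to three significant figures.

0.00265 kg/m³

For an instantaneous plane source, C(x,t) = M/(n_e·A·√(4πDt)) · exp(−(x−vt)²/(4Dt)), with n_e·A the pore (flow) area.
Plume center vt = 0.0967 × 73.6 = 7.11712 m, so the well at 12.1 m is 4.98288 m downgradient of the peak.
√(4πDt) = 7.126 m, giving peak height M/(n_e·A·√(4πDt)) = 8.63/(0.33 × 298 × 7.126) = 0.01232 kg/m³.
(x−vt)²/(4Dt) = (4.98288)²/(4 × 0.0549 × 73.6) = 1.536; exp(−1.536) = 0.2152.
C = 0.01232 × 0.2152 = 0.00265 kg/m³.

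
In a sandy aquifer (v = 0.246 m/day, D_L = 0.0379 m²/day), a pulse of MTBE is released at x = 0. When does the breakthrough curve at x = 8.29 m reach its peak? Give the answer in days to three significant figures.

For the 1D instantaneous-source solution, setting ∂C/∂t = 0 at fixed x gives v²t² + 2Dt − x² = 0, so t = (√(D² + v²x²) − D)/v².
√(D² + v²x²) = √(0.0379² + 0.246² × 8.29²) = 2.040; v² = 0.060516.
t = (2.040 − 0.0379)/0.060516 = 33.1 days (vs. the pure-advection estimate x/v = 33.7 d).

33.1 days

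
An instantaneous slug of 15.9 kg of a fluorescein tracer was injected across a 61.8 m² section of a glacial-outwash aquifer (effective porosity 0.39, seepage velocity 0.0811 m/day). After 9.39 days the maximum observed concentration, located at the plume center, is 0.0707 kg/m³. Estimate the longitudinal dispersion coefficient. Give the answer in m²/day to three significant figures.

0.738 m²/day

At the plume center C_max = M/(n_e·A·√(4πDt)), so D = M²/(4πt·(n_e·A·C_max)²).
n_e·A·C_max = 0.39 × 61.8 × 0.0707 = 1.704 kg/m.
D = 15.9²/(4π × 9.39 × 1.704²) = 0.738 m²/day.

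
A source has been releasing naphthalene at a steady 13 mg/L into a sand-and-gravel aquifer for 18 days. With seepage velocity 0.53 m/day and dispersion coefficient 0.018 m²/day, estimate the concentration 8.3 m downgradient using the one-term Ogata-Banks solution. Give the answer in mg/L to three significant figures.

12.2 mg/L

For a continuous step input, C/C₀ ≈ ½·erfc((x−vt)/(2√(Dt))).
vt = 0.53 × 18 = 9.54 m and 2√(Dt) = 2√(0.018 × 18) = 1.138 m.
Argument (x−vt)/(2√(Dt)) = (8.3 − 9.54)/1.138 = -1.090; ½·erfc(-1.090) = 0.9384.
C = 13 × 0.9384 = 12.2 mg/L.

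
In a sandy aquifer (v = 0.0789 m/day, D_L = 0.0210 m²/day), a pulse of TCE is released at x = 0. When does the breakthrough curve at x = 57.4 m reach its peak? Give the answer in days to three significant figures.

724 days

For the 1D instantaneous-source solution, setting ∂C/∂t = 0 at fixed x gives v²t² + 2Dt − x² = 0, so t = (√(D² + v²x²) − D)/v².
√(D² + v²x²) = √(0.0210² + 0.0789² × 57.4²) = 4.529; v² = 0.00622521.
t = (4.529 − 0.0210)/0.00622521 = 724 days (vs. the pure-advection estimate x/v = 728 d).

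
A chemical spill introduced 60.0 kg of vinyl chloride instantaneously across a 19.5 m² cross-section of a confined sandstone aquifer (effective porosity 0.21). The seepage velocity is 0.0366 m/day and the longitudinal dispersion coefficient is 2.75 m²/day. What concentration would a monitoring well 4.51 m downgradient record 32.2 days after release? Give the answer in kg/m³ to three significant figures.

0.426 kg/m³

For an instantaneous plane source, C(x,t) = M/(n_e·A·√(4πDt)) · exp(−(x−vt)²/(4Dt)), with n_e·A the pore (flow) area.
Plume center vt = 0.0366 × 32.2 = 1.17852 m, so the well at 4.51 m is 3.33148 m downgradient of the peak.
√(4πDt) = 33.36 m, giving peak height M/(n_e·A·√(4πDt)) = 60.0/(0.21 × 19.5 × 33.36) = 0.4392 kg/m³.
(x−vt)²/(4Dt) = (3.33148)²/(4 × 2.75 × 32.2) = 0.03133; exp(−0.03133) = 0.9692.
C = 0.4392 × 0.9692 = 0.426 kg/m³.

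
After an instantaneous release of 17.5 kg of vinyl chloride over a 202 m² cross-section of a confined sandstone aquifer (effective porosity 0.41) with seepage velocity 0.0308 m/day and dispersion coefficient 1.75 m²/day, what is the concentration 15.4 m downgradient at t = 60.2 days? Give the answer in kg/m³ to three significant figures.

For an instantaneous plane source, C(x,t) = M/(n_e·A·√(4πDt)) · exp(−(x−vt)²/(4Dt)), with n_e·A the pore (flow) area.
Plume center vt = 0.0308 × 60.2 = 1.85416 m, so the well at 15.4 m is 13.54584 m downgradient of the peak.
√(4πDt) = 36.38 m, giving peak height M/(n_e·A·√(4πDt)) = 17.5/(0.41 × 202 × 36.38) = 0.005808 kg/m³.
(x−vt)²/(4Dt) = (13.54584)²/(4 × 1.75 × 60.2) = 0.4354; exp(−0.4354) = 0.6470.
C = 0.005808 × 0.6470 = 0.00376 kg/m³.

0.00376 kg/m³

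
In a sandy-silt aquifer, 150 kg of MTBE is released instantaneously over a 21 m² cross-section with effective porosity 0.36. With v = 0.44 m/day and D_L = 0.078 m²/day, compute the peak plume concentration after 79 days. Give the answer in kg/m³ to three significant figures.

2.25 kg/m³

The peak of an instantaneous 1D plume sits at x = vt; there the Gaussian factor is 1 and C_max = M/(n_e·A·√(4πDt)), where n_e·A is the pore area the mass is dissolved in.
√(4πDt) = √(4π × 0.078 × 79) = 8.800 m, so C_max = 150/(0.36 × 21 × 8.800) = 2.25 kg/m³.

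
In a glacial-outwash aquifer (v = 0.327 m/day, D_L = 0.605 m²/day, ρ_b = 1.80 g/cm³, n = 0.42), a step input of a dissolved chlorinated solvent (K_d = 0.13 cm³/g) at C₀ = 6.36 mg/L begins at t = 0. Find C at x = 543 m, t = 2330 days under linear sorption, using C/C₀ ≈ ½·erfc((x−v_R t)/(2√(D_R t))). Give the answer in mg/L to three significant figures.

0.658 mg/L

Retardation factor R = 1 + ρ_b·K_d/n = 1 + 1.80 × 0.13/0.42 = 1.557.
Sorption retards both mechanisms: v_R = v/R = 0.2100 m/day, D_R = D/R = 0.3886 m²/day.
v_R·t = 0.2100 × 2330 = 489.3 m; 2√(D_R t) = 60.18 m; argument = (543 − 489.3)/60.18 = 0.8923.
C = C₀ × ½·erfc(0.8923) = 6.36 × 0.1035 = 0.658 mg/L.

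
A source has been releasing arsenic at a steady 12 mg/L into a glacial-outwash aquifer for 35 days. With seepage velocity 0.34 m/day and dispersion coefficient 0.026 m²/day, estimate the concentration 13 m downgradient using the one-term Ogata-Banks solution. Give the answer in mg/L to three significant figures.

2.49 mg/L

For a continuous step input, C/C₀ ≈ ½·erfc((x−vt)/(2√(Dt))).
vt = 0.34 × 35 = 11.9 m and 2√(Dt) = 2√(0.026 × 35) = 1.908 m.
Argument (x−vt)/(2√(Dt)) = (13 − 11.9)/1.908 = 0.5765; ½·erfc(0.5765) = 0.2075.
C = 12 × 0.2075 = 2.49 mg/L.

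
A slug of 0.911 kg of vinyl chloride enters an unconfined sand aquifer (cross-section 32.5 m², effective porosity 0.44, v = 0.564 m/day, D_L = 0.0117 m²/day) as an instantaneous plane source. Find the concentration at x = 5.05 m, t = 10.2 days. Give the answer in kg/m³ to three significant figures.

0.0185 kg/m³

For an instantaneous plane source, C(x,t) = M/(n_e·A·√(4πDt)) · exp(−(x−vt)²/(4Dt)), with n_e·A the pore (flow) area.
Plume center vt = 0.564 × 10.2 = 5.7528 m, so the well at 5.05 m is 0.7028 m upgradient of the peak.
√(4πDt) = 1.225 m, giving peak height M/(n_e·A·√(4πDt)) = 0.911/(0.44 × 32.5 × 1.225) = 0.05201 kg/m³.
(x−vt)²/(4Dt) = (-0.7028)²/(4 × 0.0117 × 10.2) = 1.035; exp(−1.035) = 0.3552.
C = 0.05201 × 0.3552 = 0.0185 kg/m³.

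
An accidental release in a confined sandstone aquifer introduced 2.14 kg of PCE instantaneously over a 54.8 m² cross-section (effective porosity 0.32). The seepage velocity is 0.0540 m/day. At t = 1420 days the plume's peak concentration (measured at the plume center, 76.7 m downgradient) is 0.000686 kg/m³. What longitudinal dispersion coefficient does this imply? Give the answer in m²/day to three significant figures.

1.77 m²/day

At the plume center C_max = M/(n_e·A·√(4πDt)), so D = M²/(4πt·(n_e·A·C_max)²).
n_e·A·C_max = 0.32 × 54.8 × 0.000686 = 0.01203 kg/m.
D = 2.14²/(4π × 1420 × 0.01203²) = 1.77 m²/day.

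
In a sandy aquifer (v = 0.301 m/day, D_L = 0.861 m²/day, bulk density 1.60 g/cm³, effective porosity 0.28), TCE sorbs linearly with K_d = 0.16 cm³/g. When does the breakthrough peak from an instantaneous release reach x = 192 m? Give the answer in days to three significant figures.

Retardation factor R = 1 + ρ_b·K_d/n = 1 + 1.60 × 0.16/0.28 = 1.914.
Sorption retards both mechanisms: v_R = v/R = 0.1573 m/day, D_R = D/R = 0.4498 m²/day.
Peak time from v_R²t² + 2D_R t − x² = 0: t = (√(D_R² + v_R²x²) − D_R)/v_R².
√(D_R² + v_R²x²) = √(0.4498² + 0.1573² × 192²) = 30.20; v_R² = 0.02474.
t = (30.20 − 0.4498)/0.02474 = 1200 days.

1200 days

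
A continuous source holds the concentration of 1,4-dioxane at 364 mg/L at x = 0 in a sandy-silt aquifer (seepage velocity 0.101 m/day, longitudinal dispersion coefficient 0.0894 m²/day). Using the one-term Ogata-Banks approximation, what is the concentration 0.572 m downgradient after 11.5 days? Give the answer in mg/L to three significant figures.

For a continuous step input, C/C₀ ≈ ½·erfc((x−vt)/(2√(Dt))).
vt = 0.101 × 11.5 = 1.1615 m and 2√(Dt) = 2√(0.0894 × 11.5) = 2.028 m.
Argument (x−vt)/(2√(Dt)) = (0.572 − 1.1615)/2.028 = -0.2907; ½·erfc(-0.2907) = 0.6595.
C = 364 × 0.6595 = 240 mg/L.

240 mg/L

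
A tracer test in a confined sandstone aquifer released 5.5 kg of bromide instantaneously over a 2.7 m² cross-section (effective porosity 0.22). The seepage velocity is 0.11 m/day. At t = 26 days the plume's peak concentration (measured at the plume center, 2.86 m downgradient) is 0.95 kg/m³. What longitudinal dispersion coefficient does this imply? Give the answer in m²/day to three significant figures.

At the plume center C_max = M/(n_e·A·√(4πDt)), so D = M²/(4πt·(n_e·A·C_max)²).
n_e·A·C_max = 0.22 × 2.7 × 0.95 = 0.5643 kg/m.
D = 5.5²/(4π × 26 × 0.5643²) = 0.291 m²/day.

0.291 m²/day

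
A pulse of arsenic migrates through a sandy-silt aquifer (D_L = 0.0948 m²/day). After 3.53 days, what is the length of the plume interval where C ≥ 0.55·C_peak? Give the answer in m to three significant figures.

The plume is Gaussian with σ = √(2Dt) = √(2 × 0.0948 × 3.53) = 0.8181 m.
C/C_peak = exp(−Δx²/(2σ²)) = 0.55 ⇒ Δx = σ·√(−2 ln 0.55) = 0.8181 × 1.093 = 0.8942 m.
Width = 2Δx = 1.79 m.

1.79 m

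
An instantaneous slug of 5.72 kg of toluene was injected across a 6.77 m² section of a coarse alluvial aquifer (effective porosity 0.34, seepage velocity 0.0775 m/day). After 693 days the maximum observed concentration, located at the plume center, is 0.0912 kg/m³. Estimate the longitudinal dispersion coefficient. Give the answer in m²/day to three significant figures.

At the plume center C_max = M/(n_e·A·√(4πDt)), so D = M²/(4πt·(n_e·A·C_max)²).
n_e·A·C_max = 0.34 × 6.77 × 0.0912 = 0.2099 kg/m.
D = 5.72²/(4π × 693 × 0.2099²) = 0.0853 m²/day.

0.0853 m²/day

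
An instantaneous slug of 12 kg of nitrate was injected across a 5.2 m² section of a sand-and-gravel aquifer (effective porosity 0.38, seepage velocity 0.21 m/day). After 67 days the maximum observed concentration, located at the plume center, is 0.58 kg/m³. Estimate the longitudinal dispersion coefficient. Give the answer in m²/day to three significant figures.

At the plume center C_max = M/(n_e·A·√(4πDt)), so D = M²/(4πt·(n_e·A·C_max)²).
n_e·A·C_max = 0.38 × 5.2 × 0.58 = 1.146 kg/m.
D = 12²/(4π × 67 × 1.146²) = 0.130 m²/day.

0.130 m²/day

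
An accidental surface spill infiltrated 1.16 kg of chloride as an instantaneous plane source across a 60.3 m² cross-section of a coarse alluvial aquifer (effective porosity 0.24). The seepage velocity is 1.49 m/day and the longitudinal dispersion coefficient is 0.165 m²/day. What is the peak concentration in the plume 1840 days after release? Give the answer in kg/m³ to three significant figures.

The peak of an instantaneous 1D plume sits at x = vt; there the Gaussian factor is 1 and C_max = M/(n_e·A·√(4πDt)), where n_e·A is the pore area the mass is dissolved in.
√(4πDt) = √(4π × 0.165 × 1840) = 61.77 m, so C_max = 1.16/(0.24 × 60.3 × 61.77) = 0.00130 kg/m³.

0.00130 kg/m³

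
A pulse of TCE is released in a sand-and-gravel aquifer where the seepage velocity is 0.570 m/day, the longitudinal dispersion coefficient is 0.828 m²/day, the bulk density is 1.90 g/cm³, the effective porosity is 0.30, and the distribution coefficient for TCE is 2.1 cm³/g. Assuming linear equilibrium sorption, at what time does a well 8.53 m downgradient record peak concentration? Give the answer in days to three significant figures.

Retardation factor R = 1 + ρ_b·K_d/n = 1 + 1.90 × 2.1/0.30 = 14.30.
Sorption retards both mechanisms: v_R = v/R = 0.03986 m/day, D_R = D/R = 0.05790 m²/day.
Peak time from v_R²t² + 2D_R t − x² = 0: t = (√(D_R² + v_R²x²) − D_R)/v_R².
√(D_R² + v_R²x²) = √(0.05790² + 0.03986² × 8.53²) = 0.3449; v_R² = 0.001589.
t = (0.3449 − 0.05790)/0.001589 = 181 days.

181 days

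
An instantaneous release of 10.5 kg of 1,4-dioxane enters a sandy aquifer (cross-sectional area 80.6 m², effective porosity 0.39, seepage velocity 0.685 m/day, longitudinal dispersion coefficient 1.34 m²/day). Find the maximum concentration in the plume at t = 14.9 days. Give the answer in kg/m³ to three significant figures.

0.0211 kg/m³

The peak of an instantaneous 1D plume sits at x = vt; there the Gaussian factor is 1 and C_max = M/(n_e·A·√(4πDt)), where n_e·A is the pore area the mass is dissolved in.
√(4πDt) = √(4π × 1.34 × 14.9) = 15.84 m, so C_max = 10.5/(0.39 × 80.6 × 15.84) = 0.0211 kg/m³.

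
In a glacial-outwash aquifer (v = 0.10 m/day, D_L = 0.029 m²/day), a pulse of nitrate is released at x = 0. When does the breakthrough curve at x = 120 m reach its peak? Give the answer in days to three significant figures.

For the 1D instantaneous-source solution, setting ∂C/∂t = 0 at fixed x gives v²t² + 2Dt − x² = 0, so t = (√(D² + v²x²) − D)/v².
√(D² + v²x²) = √(0.029² + 0.10² × 120²) = 12.00; v² = 0.01.
t = (12.00 − 0.029)/0.01 = 1200 days (vs. the pure-advection estimate x/v = 1200 d).

1200 days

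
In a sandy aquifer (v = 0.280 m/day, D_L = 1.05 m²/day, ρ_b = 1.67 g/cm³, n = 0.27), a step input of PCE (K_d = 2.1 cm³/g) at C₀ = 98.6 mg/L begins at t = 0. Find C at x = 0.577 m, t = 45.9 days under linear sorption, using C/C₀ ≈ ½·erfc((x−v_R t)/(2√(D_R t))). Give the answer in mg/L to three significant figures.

Retardation factor R = 1 + ρ_b·K_d/n = 1 + 1.67 × 2.1/0.27 = 13.99.
Sorption retards both mechanisms: v_R = v/R = 0.02001 m/day, D_R = D/R = 0.07505 m²/day.
v_R·t = 0.02001 × 45.9 = 0.918459 m; 2√(D_R t) = 3.712 m; argument = (0.577 − 0.918459)/3.712 = -0.09199.
C = C₀ × ½·erfc(-0.09199) = 98.6 × 0.5518 = 54.4 mg/L.

54.4 mg/L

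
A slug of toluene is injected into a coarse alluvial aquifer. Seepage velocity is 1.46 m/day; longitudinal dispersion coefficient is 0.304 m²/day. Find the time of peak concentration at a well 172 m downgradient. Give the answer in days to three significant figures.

For the 1D instantaneous-source solution, setting ∂C/∂t = 0 at fixed x gives v²t² + 2Dt − x² = 0, so t = (√(D² + v²x²) − D)/v².
√(D² + v²x²) = √(0.304² + 1.46² × 172²) = 251.1; v² = 2.1316.
t = (251.1 − 0.304)/2.1316 = 118 days (vs. the pure-advection estimate x/v = 118 d).

118 days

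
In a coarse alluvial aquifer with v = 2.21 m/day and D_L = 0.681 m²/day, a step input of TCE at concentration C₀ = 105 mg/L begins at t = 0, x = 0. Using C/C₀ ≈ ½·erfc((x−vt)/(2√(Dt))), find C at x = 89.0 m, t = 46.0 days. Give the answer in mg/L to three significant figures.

For a continuous step input, C/C₀ ≈ ½·erfc((x−vt)/(2√(Dt))).
vt = 2.21 × 46.0 = 101.66 m and 2√(Dt) = 2√(0.681 × 46.0) = 11.19 m.
Argument (x−vt)/(2√(Dt)) = (89.0 − 101.66)/11.19 = -1.131; ½·erfc(-1.131) = 0.9451.
C = 105 × 0.9451 = 99.2 mg/L.

99.2 mg/L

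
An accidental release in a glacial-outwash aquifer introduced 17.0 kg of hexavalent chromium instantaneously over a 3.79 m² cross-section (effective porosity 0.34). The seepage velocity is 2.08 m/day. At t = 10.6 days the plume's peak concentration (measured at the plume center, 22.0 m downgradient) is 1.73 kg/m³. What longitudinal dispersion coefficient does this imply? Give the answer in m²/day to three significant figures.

0.437 m²/day

At the plume center C_max = M/(n_e·A·√(4πDt)), so D = M²/(4πt·(n_e·A·C_max)²).
n_e·A·C_max = 0.34 × 3.79 × 1.73 = 2.229 kg/m.
D = 17.0²/(4π × 10.6 × 2.229²) = 0.437 m²/day.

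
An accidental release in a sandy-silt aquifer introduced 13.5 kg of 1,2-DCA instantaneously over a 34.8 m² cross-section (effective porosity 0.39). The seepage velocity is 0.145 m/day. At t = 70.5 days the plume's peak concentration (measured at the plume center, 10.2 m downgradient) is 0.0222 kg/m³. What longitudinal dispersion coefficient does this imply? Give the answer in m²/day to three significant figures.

2.27 m²/day

At the plume center C_max = M/(n_e·A·√(4πDt)), so D = M²/(4πt·(n_e·A·C_max)²).
n_e·A·C_max = 0.39 × 34.8 × 0.0222 = 0.3013 kg/m.
D = 13.5²/(4π × 70.5 × 0.3013²) = 2.27 m²/day.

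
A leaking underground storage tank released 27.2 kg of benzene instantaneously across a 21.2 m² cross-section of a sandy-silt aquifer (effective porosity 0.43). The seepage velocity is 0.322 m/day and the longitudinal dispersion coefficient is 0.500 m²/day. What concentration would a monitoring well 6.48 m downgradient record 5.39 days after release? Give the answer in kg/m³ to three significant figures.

For an instantaneous plane source, C(x,t) = M/(n_e·A·√(4πDt)) · exp(−(x−vt)²/(4Dt)), with n_e·A the pore (flow) area.
Plume center vt = 0.322 × 5.39 = 1.73558 m, so the well at 6.48 m is 4.74442 m downgradient of the peak.
√(4πDt) = 5.819 m, giving peak height M/(n_e·A·√(4πDt)) = 27.2/(0.43 × 21.2 × 5.819) = 0.5128 kg/m³.
(x−vt)²/(4Dt) = (4.74442)²/(4 × 0.500 × 5.39) = 2.088; exp(−2.088) = 0.1239.
C = 0.5128 × 0.1239 = 0.0635 kg/m³.

0.0635 kg/m³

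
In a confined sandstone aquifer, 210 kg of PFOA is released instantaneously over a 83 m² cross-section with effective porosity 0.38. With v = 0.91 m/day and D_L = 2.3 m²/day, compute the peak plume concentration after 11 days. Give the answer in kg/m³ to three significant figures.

0.373 kg/m³

The peak of an instantaneous 1D plume sits at x = vt; there the Gaussian factor is 1 and C_max = M/(n_e·A·√(4πDt)), where n_e·A is the pore area the mass is dissolved in.
√(4πDt) = √(4π × 2.3 × 11) = 17.83 m, so C_max = 210/(0.38 × 83 × 17.83) = 0.373 kg/m³.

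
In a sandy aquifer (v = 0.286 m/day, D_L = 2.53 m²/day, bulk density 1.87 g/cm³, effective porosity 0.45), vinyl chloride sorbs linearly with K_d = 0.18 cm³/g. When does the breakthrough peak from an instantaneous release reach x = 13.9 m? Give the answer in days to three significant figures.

Retardation factor R = 1 + ρ_b·K_d/n = 1 + 1.87 × 0.18/0.45 = 1.748.
Sorption retards both mechanisms: v_R = v/R = 0.1636 m/day, D_R = D/R = 1.447 m²/day.
Peak time from v_R²t² + 2D_R t − x² = 0: t = (√(D_R² + v_R²x²) − D_R)/v_R².
√(D_R² + v_R²x²) = √(1.447² + 0.1636² × 13.9²) = 2.695; v_R² = 0.02676.
t = (2.695 − 1.447)/0.02676 = 46.6 days.

46.6 days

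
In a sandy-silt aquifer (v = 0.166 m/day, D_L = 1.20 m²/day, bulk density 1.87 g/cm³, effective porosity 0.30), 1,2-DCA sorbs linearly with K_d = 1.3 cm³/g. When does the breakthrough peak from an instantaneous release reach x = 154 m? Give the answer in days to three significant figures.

Retardation factor R = 1 + ρ_b·K_d/n = 1 + 1.87 × 1.3/0.30 = 9.103.
Sorption retards both mechanisms: v_R = v/R = 0.01824 m/day, D_R = D/R = 0.1318 m²/day.
Peak time from v_R²t² + 2D_R t − x² = 0: t = (√(D_R² + v_R²x²) − D_R)/v_R².
√(D_R² + v_R²x²) = √(0.1318² + 0.01824² × 154²) = 2.812; v_R² = 0.0003327.
t = (2.812 − 0.1318)/0.0003327 = 8060 days.

8060 days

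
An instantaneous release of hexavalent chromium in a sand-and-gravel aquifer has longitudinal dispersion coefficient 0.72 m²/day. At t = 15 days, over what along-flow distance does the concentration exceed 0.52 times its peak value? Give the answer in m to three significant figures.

The plume is Gaussian with σ = √(2Dt) = √(2 × 0.72 × 15) = 4.648 m.
C/C_peak = exp(−Δx²/(2σ²)) = 0.52 ⇒ Δx = σ·√(−2 ln 0.52) = 4.648 × 1.144 = 5.317 m.
Width = 2Δx = 10.6 m.

10.6 m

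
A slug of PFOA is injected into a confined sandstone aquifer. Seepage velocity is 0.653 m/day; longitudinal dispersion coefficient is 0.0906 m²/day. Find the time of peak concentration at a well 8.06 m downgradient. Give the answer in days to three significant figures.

12.1 days

For the 1D instantaneous-source solution, setting ∂C/∂t = 0 at fixed x gives v²t² + 2Dt − x² = 0, so t = (√(D² + v²x²) − D)/v².
√(D² + v²x²) = √(0.0906² + 0.653² × 8.06²) = 5.264; v² = 0.426409.
t = (5.264 − 0.0906)/0.426409 = 12.1 days (vs. the pure-advection estimate x/v = 12.3 d).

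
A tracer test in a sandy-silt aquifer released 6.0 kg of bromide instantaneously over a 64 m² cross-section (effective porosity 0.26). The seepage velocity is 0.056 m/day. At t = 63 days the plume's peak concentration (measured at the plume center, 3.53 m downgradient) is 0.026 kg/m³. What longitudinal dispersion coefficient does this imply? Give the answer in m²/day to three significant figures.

At the plume center C_max = M/(n_e·A·√(4πDt)), so D = M²/(4πt·(n_e·A·C_max)²).
n_e·A·C_max = 0.26 × 64 × 0.026 = 0.4326 kg/m.
D = 6.0²/(4π × 63 × 0.4326²) = 0.243 m²/day.

0.243 m²/day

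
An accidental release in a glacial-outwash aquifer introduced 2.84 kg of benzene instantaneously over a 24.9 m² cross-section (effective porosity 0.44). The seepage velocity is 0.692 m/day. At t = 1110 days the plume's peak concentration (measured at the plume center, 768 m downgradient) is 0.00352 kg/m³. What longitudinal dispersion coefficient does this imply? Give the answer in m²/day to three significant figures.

At the plume center C_max = M/(n_e·A·√(4πDt)), so D = M²/(4πt·(n_e·A·C_max)²).
n_e·A·C_max = 0.44 × 24.9 × 0.00352 = 0.03857 kg/m.
D = 2.84²/(4π × 1110 × 0.03857²) = 0.389 m²/day.

0.389 m²/day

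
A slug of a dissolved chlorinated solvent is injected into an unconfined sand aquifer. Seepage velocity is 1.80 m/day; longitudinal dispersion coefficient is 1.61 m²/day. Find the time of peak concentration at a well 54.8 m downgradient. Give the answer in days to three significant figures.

30.0 days

For the 1D instantaneous-source solution, setting ∂C/∂t = 0 at fixed x gives v²t² + 2Dt − x² = 0, so t = (√(D² + v²x²) − D)/v².
√(D² + v²x²) = √(1.61² + 1.80² × 54.8²) = 98.65; v² = 3.24.
t = (98.65 − 1.61)/3.24 = 30.0 days (vs. the pure-advection estimate x/v = 30.4 d).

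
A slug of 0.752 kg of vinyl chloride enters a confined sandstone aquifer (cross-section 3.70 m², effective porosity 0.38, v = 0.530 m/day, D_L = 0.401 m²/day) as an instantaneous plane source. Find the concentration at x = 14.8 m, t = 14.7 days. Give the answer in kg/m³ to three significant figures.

0.00774 kg/m³

For an instantaneous plane source, C(x,t) = M/(n_e·A·√(4πDt)) · exp(−(x−vt)²/(4Dt)), with n_e·A the pore (flow) area.
Plume center vt = 0.530 × 14.7 = 7.791 m, so the well at 14.8 m is 7.009 m downgradient of the peak.
√(4πDt) = 8.607 m, giving peak height M/(n_e·A·√(4πDt)) = 0.752/(0.38 × 3.70 × 8.607) = 0.06214 kg/m³.
(x−vt)²/(4Dt) = (7.009)²/(4 × 0.401 × 14.7) = 2.083; exp(−2.083) = 0.1246.
C = 0.06214 × 0.1246 = 0.00774 kg/m³.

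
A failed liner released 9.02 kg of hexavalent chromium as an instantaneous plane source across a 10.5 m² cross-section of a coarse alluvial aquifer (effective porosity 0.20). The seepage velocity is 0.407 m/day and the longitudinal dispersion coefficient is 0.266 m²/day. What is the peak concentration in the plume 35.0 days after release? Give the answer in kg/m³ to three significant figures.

The peak of an instantaneous 1D plume sits at x = vt; there the Gaussian factor is 1 and C_max = M/(n_e·A·√(4πDt)), where n_e·A is the pore area the mass is dissolved in.
√(4πDt) = √(4π × 0.266 × 35.0) = 10.82 m, so C_max = 9.02/(0.20 × 10.5 × 10.82) = 0.397 kg/m³.

0.397 kg/m³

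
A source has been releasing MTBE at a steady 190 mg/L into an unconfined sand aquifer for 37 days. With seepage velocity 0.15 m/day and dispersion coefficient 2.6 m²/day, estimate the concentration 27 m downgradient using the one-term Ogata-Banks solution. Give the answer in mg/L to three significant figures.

For a continuous step input, C/C₀ ≈ ½·erfc((x−vt)/(2√(Dt))).
vt = 0.15 × 37 = 5.55 m and 2√(Dt) = 2√(2.6 × 37) = 19.62 m.
Argument (x−vt)/(2√(Dt)) = (27 − 5.55)/19.62 = 1.093; ½·erfc(1.093) = 0.06108.
C = 190 × 0.06108 = 11.6 mg/L.

11.6 mg/L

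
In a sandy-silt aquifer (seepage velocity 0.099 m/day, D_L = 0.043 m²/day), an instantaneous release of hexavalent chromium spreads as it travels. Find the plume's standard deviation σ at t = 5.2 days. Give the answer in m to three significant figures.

0.669 m

Dispersive spreading gives a Gaussian with σ² = 2Dt; advection only shifts the center.
σ = √(2 × 0.043 × 5.2) = 0.669 m.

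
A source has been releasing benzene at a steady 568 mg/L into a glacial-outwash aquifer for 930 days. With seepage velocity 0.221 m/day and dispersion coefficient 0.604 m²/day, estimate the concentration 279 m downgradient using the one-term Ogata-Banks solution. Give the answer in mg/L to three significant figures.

8.06 mg/L

For a continuous step input, C/C₀ ≈ ½·erfc((x−vt)/(2√(Dt))).
vt = 0.221 × 930 = 205.53 m and 2√(Dt) = 2√(0.604 × 930) = 47.40 m.
Argument (x−vt)/(2√(Dt)) = (279 − 205.53)/47.40 = 1.550; ½·erfc(1.550) = 0.01419.
C = 568 × 0.01419 = 8.06 mg/L.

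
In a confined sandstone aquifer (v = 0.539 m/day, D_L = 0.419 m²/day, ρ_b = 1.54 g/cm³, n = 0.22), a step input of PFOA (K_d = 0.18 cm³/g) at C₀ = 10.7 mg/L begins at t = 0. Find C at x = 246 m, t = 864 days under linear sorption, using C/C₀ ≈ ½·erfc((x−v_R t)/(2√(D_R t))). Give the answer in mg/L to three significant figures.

Retardation factor R = 1 + ρ_b·K_d/n = 1 + 1.54 × 0.18/0.22 = 2.260.
Sorption retards both mechanisms: v_R = v/R = 0.2385 m/day, D_R = D/R = 0.1854 m²/day.
v_R·t = 0.2385 × 864 = 206.064 m; 2√(D_R t) = 25.31 m; argument = (246 − 206.064)/25.31 = 1.578.
C = C₀ × ½·erfc(1.578) = 10.7 × 0.01282 = 0.137 mg/L.

0.137 mg/L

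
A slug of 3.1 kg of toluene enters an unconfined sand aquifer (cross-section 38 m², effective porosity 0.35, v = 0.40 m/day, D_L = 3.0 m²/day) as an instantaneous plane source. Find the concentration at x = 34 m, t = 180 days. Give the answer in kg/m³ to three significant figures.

0.00145 kg/m³

For an instantaneous plane source, C(x,t) = M/(n_e·A·√(4πDt)) · exp(−(x−vt)²/(4Dt)), with n_e·A the pore (flow) area.
Plume center vt = 0.40 × 180 = 72 m, so the well at 34 m is 38 m upgradient of the peak.
√(4πDt) = 82.38 m, giving peak height M/(n_e·A·√(4πDt)) = 3.1/(0.35 × 38 × 82.38) = 0.002829 kg/m³.
(x−vt)²/(4Dt) = (-38)²/(4 × 3.0 × 180) = 0.6685; exp(−0.6685) = 0.5125.
C = 0.002829 × 0.5125 = 0.00145 kg/m³.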